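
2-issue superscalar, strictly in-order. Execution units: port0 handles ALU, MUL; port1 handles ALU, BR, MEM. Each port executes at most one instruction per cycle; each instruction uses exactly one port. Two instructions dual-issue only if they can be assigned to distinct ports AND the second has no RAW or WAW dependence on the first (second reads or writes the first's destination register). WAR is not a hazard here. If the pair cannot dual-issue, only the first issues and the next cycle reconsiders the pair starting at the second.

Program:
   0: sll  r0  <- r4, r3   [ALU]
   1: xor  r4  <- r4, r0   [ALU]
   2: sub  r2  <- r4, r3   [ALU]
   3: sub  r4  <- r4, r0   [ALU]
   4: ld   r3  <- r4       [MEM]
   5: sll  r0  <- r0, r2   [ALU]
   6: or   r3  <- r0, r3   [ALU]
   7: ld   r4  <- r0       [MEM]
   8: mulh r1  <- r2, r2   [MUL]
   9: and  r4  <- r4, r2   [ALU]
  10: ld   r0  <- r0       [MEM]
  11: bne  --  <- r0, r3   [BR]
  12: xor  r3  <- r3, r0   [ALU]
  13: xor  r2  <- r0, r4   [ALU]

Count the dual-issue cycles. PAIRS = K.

[0] i0  sll.ALU  -- RAW r0
[1] i1  xor.ALU  -- RAW r4
[2] i2+i3  sub.ALU sub.ALU  -- pair
[3] i4+i5  ld.MEM sll.ALU  -- pair
[4] i6+i7  or.ALU ld.MEM  -- pair
[5] i8+i9  mulh.MUL and.ALU  -- pair
[6] i10  ld.MEM  -- no-port MEM/BR
[7] i11+i12  bne.BR xor.ALU  -- pair
[8] i13  xor.ALU  -- tail

PAIRS = 5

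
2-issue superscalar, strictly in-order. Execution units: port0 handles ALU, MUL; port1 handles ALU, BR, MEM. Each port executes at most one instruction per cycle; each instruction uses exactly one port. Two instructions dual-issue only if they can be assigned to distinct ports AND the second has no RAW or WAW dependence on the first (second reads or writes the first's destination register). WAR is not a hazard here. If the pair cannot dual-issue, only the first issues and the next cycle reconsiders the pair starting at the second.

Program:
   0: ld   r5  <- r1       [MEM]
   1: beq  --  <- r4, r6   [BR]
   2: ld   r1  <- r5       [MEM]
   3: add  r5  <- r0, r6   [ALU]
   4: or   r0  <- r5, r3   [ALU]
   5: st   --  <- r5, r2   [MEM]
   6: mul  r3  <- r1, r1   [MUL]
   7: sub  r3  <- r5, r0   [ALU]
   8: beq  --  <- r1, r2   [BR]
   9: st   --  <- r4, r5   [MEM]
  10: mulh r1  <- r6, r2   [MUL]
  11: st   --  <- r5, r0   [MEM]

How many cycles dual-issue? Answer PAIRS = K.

PAIRS = 4

[0] i0  ld  -- no-port MEM/BR
[1] i1  beq  -- no-port BR/MEM
[2] i2+i3  ld add  -- dual
[3] i4+i5  or st  -- dual
[4] i6  mul  -- WAW r3
[5] i7+i8  sub beq  -- dual
[6] i9+i10  st mulh  -- dual
[7] i11  st  -- tail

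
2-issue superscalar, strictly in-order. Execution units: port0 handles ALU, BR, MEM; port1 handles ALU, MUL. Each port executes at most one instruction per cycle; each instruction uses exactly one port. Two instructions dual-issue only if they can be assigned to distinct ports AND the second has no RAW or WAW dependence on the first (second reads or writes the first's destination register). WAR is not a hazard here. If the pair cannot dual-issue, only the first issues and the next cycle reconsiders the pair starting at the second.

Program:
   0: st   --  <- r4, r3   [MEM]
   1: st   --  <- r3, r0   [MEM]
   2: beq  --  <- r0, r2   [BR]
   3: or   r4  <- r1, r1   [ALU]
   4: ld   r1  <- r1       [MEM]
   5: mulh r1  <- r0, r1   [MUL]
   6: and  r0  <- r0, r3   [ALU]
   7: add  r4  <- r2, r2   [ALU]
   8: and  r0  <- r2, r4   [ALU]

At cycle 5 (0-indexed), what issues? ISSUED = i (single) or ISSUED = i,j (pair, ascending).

  cy0 -> i0 (st) no-port MEM/MEM
  cy1 -> i1 (st) no-port MEM/BR
  cy2 -> i2+i3 (beq/or) 2-wide
  cy3 -> i4 (ld) RAW+WAW r1
  cy4 -> i5+i6 (mulh/and) 2-wide
  cy5 -> i7 (add) RAW r4
  cy6 -> i8 (and) tail

ISSUED = 7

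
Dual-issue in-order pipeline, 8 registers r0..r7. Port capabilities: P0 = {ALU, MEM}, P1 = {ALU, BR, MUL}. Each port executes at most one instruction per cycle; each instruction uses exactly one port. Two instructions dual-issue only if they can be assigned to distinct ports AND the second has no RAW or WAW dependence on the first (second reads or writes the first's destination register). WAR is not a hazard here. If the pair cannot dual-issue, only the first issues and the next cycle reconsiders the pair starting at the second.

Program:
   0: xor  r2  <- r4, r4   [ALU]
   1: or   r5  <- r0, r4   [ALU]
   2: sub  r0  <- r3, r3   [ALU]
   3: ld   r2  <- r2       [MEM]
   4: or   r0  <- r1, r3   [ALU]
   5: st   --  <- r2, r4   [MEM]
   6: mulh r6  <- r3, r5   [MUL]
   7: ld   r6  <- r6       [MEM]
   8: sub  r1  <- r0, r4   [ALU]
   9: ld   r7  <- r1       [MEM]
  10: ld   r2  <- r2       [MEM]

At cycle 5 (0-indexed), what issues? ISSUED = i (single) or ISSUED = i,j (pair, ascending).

ISSUED = 9

0. xor.ALU/or.ALU @i0,i1  | pair
1. sub.ALU/ld.MEM @i2,i3  | pair
2. or.ALU/st.MEM @i4,i5  | pair
3. mulh.MUL @i6  | RAW+WAW r6
4. ld.MEM/sub.ALU @i7,i8  | pair
5. ld.MEM @i9  | no-port MEM/MEM
6. ld.MEM @i10  | tail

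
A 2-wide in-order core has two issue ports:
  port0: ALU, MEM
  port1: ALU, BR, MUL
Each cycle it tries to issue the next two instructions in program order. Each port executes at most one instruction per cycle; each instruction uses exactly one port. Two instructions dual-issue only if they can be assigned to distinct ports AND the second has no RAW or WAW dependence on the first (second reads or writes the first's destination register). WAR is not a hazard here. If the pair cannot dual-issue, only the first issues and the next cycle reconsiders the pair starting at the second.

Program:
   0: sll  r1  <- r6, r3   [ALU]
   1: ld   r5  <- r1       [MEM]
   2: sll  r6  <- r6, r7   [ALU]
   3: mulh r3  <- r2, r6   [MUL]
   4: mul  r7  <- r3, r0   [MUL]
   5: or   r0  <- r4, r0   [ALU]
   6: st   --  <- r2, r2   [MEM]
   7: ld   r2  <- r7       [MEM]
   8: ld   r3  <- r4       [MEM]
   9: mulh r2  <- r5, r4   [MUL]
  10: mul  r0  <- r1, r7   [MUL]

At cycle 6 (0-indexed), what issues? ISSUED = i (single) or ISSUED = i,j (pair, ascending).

0. sll.ALU @i0  | RAW r1
1. ld.MEM;sll.ALU @i1/i2  | 2-wide
2. mulh.MUL @i3  | no-port MUL/MUL
3. mul.MUL;or.ALU @i4/i5  | 2-wide
4. st.MEM @i6  | no-port MEM/MEM
5. ld.MEM @i7  | no-port MEM/MEM
6. ld.MEM;mulh.MUL @i8/i9  | 2-wide
7. mul.MUL @i10  | tail

ISSUED = 8,9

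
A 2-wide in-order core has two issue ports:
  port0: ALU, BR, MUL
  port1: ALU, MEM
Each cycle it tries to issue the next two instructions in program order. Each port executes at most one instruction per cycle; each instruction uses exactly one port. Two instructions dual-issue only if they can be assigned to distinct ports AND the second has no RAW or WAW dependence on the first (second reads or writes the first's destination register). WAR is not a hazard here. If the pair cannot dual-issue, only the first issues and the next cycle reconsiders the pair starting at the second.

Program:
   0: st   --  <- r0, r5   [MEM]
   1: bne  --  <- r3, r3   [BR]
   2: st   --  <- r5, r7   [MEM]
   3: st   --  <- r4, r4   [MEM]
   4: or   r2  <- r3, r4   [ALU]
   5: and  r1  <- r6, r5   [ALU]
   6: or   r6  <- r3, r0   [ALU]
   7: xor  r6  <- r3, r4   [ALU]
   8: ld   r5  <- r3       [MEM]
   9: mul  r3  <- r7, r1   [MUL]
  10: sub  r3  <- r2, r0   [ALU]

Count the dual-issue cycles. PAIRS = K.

  cy0 -> i0&i1 (st.MEM;bne.BR) pair
  cy1 -> i2 (st.MEM) no-port MEM/MEM
  cy2 -> i3&i4 (st.MEM;or.ALU) pair
  cy3 -> i5&i6 (and.ALU;or.ALU) pair
  cy4 -> i7&i8 (xor.ALU;ld.MEM) pair
  cy5 -> i9 (mul.MUL) WAW r3
  cy6 -> i10 (sub.ALU) tail

PAIRS = 4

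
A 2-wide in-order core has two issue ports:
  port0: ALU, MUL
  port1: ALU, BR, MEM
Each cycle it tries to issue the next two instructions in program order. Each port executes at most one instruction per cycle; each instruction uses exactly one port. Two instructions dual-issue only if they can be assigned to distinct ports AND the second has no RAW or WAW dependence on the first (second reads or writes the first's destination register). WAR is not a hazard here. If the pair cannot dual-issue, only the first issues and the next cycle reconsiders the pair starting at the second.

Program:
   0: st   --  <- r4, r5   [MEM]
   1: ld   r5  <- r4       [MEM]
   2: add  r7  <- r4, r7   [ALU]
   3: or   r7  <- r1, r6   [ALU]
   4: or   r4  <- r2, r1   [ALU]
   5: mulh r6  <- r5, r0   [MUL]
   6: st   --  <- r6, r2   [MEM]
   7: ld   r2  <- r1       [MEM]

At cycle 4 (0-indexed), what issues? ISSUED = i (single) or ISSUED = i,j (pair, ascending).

ISSUED = 6

  cy0 -> i0 (st) no-port MEM/MEM
  cy1 -> i1&i2 (ld add) 2-wide
  cy2 -> i3&i4 (or or) 2-wide
  cy3 -> i5 (mulh) RAW r6
  cy4 -> i6 (st) no-port MEM/MEM
  cy5 -> i7 (ld) tail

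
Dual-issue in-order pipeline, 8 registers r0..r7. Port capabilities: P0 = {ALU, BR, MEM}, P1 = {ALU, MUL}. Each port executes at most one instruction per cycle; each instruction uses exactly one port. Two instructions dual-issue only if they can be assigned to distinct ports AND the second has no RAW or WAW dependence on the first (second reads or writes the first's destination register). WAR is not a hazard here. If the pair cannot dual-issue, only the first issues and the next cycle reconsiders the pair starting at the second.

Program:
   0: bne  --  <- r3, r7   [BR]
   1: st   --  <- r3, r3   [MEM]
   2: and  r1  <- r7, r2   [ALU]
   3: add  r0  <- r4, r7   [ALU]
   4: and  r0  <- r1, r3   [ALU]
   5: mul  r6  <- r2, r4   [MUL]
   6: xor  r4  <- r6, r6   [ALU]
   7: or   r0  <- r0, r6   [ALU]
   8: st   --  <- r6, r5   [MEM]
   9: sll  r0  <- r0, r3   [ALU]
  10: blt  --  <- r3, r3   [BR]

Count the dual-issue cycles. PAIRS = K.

PAIRS = 4

#0 head=0: bne i0 no-port BR/MEM
#1 head=1: st and i1/i2 2-wide
#2 head=3: add i3 WAW r0
#3 head=4: and mul i4/i5 2-wide
#4 head=6: xor or i6/i7 2-wide
#5 head=8: st sll i8/i9 2-wide
#6 head=10: blt i10 tail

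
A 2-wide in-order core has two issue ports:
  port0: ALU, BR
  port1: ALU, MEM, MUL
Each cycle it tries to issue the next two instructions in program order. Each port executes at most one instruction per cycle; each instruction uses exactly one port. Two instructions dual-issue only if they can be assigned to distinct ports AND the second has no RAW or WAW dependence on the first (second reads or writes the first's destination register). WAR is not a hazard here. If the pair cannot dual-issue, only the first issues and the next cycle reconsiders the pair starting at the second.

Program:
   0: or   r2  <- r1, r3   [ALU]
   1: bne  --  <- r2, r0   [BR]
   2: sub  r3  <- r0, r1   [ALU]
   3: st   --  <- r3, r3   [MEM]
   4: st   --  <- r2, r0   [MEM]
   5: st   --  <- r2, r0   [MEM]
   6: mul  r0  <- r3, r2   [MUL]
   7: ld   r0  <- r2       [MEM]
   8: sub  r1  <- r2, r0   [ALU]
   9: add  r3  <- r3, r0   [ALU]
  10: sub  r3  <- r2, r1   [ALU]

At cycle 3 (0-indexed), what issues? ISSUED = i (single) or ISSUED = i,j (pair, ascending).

ISSUED = 4

#0 head=0: or i0 RAW r2
#1 head=1: bne/sub i1/i2 pair
#2 head=3: st i3 no-port MEM/MEM
#3 head=4: st i4 no-port MEM/MEM
#4 head=5: st i5 no-port MEM/MUL
#5 head=6: mul i6 no-port MUL/MEM
#6 head=7: ld i7 RAW r0
#7 head=8: sub/add i8/i9 pair
#8 head=10: sub i10 tail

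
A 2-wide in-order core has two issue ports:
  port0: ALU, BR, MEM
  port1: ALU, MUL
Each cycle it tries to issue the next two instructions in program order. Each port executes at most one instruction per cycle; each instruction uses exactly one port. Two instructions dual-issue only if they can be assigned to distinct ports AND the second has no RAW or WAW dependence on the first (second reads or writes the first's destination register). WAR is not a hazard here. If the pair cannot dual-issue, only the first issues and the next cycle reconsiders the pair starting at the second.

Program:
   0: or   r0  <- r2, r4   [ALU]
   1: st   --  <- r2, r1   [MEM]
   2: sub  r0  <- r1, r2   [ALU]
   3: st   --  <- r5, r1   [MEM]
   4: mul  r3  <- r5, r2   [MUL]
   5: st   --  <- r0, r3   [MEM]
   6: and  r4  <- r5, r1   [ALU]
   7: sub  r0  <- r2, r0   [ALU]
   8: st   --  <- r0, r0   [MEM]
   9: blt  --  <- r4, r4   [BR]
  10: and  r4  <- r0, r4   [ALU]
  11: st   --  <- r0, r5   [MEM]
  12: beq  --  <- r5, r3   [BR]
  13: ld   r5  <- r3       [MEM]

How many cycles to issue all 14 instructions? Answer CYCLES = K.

CYCLES = 10

#0 head=0: or;st i0,i1 dual
#1 head=2: sub;st i2,i3 dual
#2 head=4: mul i4 RAW r3
#3 head=5: st;and i5,i6 dual
#4 head=7: sub i7 RAW r0
#5 head=8: st i8 no-port MEM/BR
#6 head=9: blt;and i9,i10 dual
#7 head=11: st i11 no-port MEM/BR
#8 head=12: beq i12 no-port BR/MEM
#9 head=13: ld i13 tail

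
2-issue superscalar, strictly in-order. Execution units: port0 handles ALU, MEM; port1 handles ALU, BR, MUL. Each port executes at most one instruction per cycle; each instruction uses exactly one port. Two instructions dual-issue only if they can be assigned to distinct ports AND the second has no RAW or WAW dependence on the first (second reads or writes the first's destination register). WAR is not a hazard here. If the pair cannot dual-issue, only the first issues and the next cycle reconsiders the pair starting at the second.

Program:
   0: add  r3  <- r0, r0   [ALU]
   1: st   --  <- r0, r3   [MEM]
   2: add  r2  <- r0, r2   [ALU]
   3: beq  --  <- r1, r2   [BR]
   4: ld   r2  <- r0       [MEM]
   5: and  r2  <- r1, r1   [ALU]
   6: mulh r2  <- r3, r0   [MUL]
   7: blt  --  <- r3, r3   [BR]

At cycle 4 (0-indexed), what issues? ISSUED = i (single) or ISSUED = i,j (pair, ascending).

c0: i0 add.ALU  RAW r3
c1: i1+i2 st.MEM add.ALU  dual
c2: i3+i4 beq.BR ld.MEM  dual
c3: i5 and.ALU  WAW r2
c4: i6 mulh.MUL  no-port MUL/BR
c5: i7 blt.BR  tail

ISSUED = 6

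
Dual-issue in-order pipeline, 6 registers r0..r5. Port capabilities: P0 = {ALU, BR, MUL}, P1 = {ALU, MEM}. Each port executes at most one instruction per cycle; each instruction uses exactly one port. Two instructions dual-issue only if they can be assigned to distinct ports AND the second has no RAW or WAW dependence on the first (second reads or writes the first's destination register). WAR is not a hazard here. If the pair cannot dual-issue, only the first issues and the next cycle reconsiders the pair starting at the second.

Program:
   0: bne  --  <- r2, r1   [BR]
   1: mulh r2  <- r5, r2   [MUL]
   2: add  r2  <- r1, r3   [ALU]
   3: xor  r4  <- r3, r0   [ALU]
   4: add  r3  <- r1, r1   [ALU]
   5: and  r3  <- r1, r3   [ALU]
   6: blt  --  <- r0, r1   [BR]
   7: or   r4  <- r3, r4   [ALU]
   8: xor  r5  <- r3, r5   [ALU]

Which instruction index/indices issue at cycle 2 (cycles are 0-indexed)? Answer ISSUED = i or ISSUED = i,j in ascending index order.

t=0 i0:bne ; no-port BR/MUL
t=1 i1:mulh ; WAW r2
t=2 i2&i3:add xor ; pair
t=3 i4:add ; RAW+WAW r3
t=4 i5&i6:and blt ; pair
t=5 i7&i8:or xor ; pair

ISSUED = 2,3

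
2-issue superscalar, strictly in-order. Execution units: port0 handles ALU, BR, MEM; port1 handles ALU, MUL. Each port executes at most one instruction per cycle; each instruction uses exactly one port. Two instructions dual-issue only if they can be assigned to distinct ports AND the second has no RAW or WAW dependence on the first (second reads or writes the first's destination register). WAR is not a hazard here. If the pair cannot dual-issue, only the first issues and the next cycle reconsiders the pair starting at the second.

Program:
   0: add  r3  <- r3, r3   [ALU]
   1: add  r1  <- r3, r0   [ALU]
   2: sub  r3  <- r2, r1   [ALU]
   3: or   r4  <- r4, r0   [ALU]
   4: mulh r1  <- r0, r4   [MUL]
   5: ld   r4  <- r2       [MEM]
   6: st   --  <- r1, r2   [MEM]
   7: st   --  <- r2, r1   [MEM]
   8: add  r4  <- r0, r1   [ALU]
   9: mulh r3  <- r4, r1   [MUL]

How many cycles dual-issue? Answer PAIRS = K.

PAIRS = 3

c0: i0 add  RAW r3
c1: i1 add  RAW r1
c2: i2/i3 sub/or  pair
c3: i4/i5 mulh/ld  pair
c4: i6 st  no-port MEM/MEM
c5: i7/i8 st/add  pair
c6: i9 mulh  tail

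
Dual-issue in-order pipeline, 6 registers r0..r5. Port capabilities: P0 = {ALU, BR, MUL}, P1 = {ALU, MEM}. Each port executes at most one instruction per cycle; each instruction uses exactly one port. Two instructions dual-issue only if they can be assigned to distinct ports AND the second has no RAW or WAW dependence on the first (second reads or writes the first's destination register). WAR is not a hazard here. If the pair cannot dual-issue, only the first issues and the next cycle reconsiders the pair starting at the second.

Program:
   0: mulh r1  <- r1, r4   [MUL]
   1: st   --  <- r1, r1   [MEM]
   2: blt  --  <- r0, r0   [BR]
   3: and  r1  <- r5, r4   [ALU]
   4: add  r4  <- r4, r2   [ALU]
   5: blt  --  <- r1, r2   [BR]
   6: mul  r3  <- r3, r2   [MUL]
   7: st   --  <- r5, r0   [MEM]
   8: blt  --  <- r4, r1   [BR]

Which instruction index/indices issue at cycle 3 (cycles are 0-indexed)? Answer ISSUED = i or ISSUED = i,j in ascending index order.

ISSUED = 5

  cy0 -> i0 (mulh) RAW r1
  cy1 -> i1/i2 (st+blt) dual
  cy2 -> i3/i4 (and+add) dual
  cy3 -> i5 (blt) no-port BR/MUL
  cy4 -> i6/i7 (mul+st) dual
  cy5 -> i8 (blt) tail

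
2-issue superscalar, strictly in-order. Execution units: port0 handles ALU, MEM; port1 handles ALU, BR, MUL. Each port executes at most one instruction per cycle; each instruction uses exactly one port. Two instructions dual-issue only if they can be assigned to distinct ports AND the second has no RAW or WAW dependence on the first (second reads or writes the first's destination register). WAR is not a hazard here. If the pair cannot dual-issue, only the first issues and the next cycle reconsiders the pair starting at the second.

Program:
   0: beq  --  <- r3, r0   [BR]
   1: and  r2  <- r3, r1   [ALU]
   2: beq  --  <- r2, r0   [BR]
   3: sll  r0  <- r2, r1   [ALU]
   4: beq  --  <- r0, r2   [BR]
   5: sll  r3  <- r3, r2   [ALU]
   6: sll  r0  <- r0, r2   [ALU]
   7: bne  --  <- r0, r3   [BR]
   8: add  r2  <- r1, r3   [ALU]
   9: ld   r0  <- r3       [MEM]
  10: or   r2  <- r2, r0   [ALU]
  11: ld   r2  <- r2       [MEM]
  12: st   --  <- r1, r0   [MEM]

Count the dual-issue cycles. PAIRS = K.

[0] i0,i1  beq.BR;and.ALU  -- dual
[1] i2,i3  beq.BR;sll.ALU  -- dual
[2] i4,i5  beq.BR;sll.ALU  -- dual
[3] i6  sll.ALU  -- RAW r0
[4] i7,i8  bne.BR;add.ALU  -- dual
[5] i9  ld.MEM  -- RAW r0
[6] i10  or.ALU  -- RAW+WAW r2
[7] i11  ld.MEM  -- no-port MEM/MEM
[8] i12  st.MEM  -- tail

PAIRS = 4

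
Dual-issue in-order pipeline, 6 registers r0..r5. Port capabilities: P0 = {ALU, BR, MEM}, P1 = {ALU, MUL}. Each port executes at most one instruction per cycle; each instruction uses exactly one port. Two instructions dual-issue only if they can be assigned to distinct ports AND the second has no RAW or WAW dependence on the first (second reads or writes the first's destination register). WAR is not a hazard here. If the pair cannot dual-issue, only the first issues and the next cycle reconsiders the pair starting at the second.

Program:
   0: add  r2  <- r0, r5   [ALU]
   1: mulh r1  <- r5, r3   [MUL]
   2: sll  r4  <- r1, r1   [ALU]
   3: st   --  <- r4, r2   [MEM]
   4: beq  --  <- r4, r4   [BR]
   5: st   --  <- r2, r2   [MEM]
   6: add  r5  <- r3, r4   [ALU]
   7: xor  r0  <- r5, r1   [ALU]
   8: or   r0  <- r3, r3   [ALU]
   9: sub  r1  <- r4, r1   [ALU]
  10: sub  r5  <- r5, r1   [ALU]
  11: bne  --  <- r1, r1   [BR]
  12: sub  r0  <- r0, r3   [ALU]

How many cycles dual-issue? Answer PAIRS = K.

t=0 i0+i1:add.ALU+mulh.MUL ; 2-wide
t=1 i2:sll.ALU ; RAW r4
t=2 i3:st.MEM ; no-port MEM/BR
t=3 i4:beq.BR ; no-port BR/MEM
t=4 i5+i6:st.MEM+add.ALU ; 2-wide
t=5 i7:xor.ALU ; WAW r0
t=6 i8+i9:or.ALU+sub.ALU ; 2-wide
t=7 i10+i11:sub.ALU+bne.BR ; 2-wide
t=8 i12:sub.ALU ; tail

PAIRS = 4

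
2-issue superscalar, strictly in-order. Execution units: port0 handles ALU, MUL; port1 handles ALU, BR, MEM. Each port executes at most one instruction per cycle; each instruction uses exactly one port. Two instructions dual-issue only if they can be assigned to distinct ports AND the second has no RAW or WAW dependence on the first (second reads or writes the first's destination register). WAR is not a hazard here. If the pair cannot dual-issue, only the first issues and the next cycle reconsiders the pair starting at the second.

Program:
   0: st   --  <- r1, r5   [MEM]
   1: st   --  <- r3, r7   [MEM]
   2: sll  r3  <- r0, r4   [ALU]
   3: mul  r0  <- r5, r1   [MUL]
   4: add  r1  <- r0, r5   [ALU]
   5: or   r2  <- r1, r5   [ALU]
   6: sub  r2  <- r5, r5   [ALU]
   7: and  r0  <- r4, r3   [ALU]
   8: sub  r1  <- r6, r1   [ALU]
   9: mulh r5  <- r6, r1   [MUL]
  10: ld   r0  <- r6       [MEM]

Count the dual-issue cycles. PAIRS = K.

PAIRS = 3

c0: i0 st.MEM  no-port MEM/MEM
c1: i1&i2 st.MEM+sll.ALU  2-wide
c2: i3 mul.MUL  RAW r0
c3: i4 add.ALU  RAW r1
c4: i5 or.ALU  WAW r2
c5: i6&i7 sub.ALU+and.ALU  2-wide
c6: i8 sub.ALU  RAW r1
c7: i9&i10 mulh.MUL+ld.MEM  2-wide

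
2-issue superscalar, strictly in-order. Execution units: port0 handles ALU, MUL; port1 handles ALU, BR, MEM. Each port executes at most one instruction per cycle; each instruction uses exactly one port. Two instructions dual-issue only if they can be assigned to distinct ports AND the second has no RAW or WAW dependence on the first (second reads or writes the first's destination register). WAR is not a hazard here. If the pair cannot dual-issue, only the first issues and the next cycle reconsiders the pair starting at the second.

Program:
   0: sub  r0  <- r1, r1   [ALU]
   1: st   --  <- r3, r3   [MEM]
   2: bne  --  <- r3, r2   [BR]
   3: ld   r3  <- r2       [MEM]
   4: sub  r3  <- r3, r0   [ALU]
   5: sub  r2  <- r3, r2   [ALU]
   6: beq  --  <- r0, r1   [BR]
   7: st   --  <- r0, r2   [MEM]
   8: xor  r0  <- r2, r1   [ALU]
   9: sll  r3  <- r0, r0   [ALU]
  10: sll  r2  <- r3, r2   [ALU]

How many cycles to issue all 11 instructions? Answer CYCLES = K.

  cy0 -> i0,i1 (sub;st) 2-wide
  cy1 -> i2 (bne) no-port BR/MEM
  cy2 -> i3 (ld) RAW+WAW r3
  cy3 -> i4 (sub) RAW r3
  cy4 -> i5,i6 (sub;beq) 2-wide
  cy5 -> i7,i8 (st;xor) 2-wide
  cy6 -> i9 (sll) RAW r3
  cy7 -> i10 (sll) tail

CYCLES = 8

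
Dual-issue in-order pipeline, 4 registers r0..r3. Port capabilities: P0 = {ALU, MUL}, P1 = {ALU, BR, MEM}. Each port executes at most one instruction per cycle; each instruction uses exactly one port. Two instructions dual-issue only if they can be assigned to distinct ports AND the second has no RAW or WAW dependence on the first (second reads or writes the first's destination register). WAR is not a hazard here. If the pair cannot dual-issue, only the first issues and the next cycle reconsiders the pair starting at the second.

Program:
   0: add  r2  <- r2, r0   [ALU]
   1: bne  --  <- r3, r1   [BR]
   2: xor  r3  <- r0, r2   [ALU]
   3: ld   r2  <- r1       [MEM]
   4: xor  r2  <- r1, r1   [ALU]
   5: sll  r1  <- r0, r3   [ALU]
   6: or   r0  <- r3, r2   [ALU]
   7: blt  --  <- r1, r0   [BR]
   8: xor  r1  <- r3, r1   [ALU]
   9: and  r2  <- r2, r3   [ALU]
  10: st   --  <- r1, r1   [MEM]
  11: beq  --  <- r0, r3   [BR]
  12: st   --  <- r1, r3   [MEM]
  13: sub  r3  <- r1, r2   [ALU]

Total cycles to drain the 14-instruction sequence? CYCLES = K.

CYCLES = 8

c0: i0+i1 add bne  2-wide
c1: i2+i3 xor ld  2-wide
c2: i4+i5 xor sll  2-wide
c3: i6 or  RAW r0
c4: i7+i8 blt xor  2-wide
c5: i9+i10 and st  2-wide
c6: i11 beq  no-port BR/MEM
c7: i12+i13 st sub  2-wide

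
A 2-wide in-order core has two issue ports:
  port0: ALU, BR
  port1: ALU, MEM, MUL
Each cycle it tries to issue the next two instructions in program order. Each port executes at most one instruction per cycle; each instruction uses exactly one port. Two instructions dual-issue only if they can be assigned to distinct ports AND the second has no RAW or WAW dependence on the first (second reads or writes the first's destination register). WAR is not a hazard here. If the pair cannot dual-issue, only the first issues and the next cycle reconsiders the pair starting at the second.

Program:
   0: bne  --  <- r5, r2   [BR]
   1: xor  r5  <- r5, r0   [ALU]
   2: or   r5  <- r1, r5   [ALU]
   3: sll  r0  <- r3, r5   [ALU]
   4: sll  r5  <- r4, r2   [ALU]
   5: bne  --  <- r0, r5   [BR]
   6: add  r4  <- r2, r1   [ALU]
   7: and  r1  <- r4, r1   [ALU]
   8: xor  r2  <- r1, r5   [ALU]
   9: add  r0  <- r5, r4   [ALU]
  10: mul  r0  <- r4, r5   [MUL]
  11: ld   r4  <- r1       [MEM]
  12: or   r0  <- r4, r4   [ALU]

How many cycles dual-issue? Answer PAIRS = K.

#0 head=0: bne/xor i0+i1 pair
#1 head=2: or i2 RAW r5
#2 head=3: sll/sll i3+i4 pair
#3 head=5: bne/add i5+i6 pair
#4 head=7: and i7 RAW r1
#5 head=8: xor/add i8+i9 pair
#6 head=10: mul i10 no-port MUL/MEM
#7 head=11: ld i11 RAW r4
#8 head=12: or i12 tail

PAIRS = 4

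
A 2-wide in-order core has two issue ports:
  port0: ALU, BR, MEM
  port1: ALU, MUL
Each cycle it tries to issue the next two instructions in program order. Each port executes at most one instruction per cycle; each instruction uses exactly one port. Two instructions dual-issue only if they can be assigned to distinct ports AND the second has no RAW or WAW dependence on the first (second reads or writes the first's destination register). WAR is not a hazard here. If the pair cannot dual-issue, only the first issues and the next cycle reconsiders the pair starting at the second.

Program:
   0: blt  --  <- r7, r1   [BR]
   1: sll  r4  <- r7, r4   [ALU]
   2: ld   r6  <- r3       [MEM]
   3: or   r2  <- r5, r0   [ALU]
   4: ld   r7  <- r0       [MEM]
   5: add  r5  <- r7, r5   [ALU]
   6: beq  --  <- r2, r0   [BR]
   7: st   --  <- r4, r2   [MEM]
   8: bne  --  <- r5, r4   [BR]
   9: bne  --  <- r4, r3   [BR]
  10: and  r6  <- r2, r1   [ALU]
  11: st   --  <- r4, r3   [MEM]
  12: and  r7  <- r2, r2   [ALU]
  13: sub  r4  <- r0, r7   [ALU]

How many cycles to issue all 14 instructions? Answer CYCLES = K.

CYCLES = 9

0. blt.BR+sll.ALU @i0,i1  | 2-wide
1. ld.MEM+or.ALU @i2,i3  | 2-wide
2. ld.MEM @i4  | RAW r7
3. add.ALU+beq.BR @i5,i6  | 2-wide
4. st.MEM @i7  | no-port MEM/BR
5. bne.BR @i8  | no-port BR/BR
6. bne.BR+and.ALU @i9,i10  | 2-wide
7. st.MEM+and.ALU @i11,i12  | 2-wide
8. sub.ALU @i13  | tail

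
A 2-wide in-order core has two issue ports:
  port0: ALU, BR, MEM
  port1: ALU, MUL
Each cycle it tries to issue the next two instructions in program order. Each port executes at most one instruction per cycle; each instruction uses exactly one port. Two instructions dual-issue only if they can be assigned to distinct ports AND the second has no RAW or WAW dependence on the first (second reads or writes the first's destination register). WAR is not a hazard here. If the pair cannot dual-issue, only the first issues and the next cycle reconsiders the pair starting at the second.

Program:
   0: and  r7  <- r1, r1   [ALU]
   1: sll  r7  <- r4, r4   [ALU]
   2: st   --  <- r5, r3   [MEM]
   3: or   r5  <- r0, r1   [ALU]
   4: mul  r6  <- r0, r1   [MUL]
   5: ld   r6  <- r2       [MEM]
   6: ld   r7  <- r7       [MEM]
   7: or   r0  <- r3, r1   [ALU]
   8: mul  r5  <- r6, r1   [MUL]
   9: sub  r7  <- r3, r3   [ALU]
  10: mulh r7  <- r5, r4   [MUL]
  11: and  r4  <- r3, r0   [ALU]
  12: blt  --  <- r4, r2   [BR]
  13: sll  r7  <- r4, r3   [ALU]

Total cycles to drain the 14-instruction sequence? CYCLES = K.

CYCLES = 8

t=0 i0:and ; WAW r7
t=1 i1/i2:sll st ; dual
t=2 i3/i4:or mul ; dual
t=3 i5:ld ; no-port MEM/MEM
t=4 i6/i7:ld or ; dual
t=5 i8/i9:mul sub ; dual
t=6 i10/i11:mulh and ; dual
t=7 i12/i13:blt sll ; dual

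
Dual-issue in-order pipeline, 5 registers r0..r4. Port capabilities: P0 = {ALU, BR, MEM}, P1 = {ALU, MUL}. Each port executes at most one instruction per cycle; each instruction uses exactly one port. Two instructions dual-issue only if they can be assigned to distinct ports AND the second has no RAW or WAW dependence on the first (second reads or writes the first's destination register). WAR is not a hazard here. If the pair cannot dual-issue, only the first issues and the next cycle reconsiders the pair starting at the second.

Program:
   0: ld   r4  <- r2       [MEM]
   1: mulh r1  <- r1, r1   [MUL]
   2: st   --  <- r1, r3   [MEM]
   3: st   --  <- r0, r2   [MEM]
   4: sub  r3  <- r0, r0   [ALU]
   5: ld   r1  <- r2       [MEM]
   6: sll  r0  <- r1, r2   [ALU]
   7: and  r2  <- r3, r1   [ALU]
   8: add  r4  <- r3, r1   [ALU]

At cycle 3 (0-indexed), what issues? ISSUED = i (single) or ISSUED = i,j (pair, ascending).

c0: i0&i1 ld;mulh  2-wide
c1: i2 st  no-port MEM/MEM
c2: i3&i4 st;sub  2-wide
c3: i5 ld  RAW r1
c4: i6&i7 sll;and  2-wide
c5: i8 add  tail

ISSUED = 5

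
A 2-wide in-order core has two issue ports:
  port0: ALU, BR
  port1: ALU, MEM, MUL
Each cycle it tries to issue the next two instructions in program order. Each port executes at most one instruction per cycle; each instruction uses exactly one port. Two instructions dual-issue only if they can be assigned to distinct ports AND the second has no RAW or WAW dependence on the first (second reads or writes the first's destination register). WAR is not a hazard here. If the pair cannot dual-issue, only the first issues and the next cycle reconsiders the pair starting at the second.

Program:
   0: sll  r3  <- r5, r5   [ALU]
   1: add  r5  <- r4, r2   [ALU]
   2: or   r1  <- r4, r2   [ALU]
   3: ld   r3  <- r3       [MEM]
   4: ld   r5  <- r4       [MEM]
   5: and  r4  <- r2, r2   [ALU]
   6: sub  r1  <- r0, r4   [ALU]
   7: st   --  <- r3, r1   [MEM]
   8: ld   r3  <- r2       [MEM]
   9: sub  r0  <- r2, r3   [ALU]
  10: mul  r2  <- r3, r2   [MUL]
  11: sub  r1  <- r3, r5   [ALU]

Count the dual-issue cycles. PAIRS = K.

  cy0 -> i0/i1 (sll add) pair
  cy1 -> i2/i3 (or ld) pair
  cy2 -> i4/i5 (ld and) pair
  cy3 -> i6 (sub) RAW r1
  cy4 -> i7 (st) no-port MEM/MEM
  cy5 -> i8 (ld) RAW r3
  cy6 -> i9/i10 (sub mul) pair
  cy7 -> i11 (sub) tail

PAIRS = 4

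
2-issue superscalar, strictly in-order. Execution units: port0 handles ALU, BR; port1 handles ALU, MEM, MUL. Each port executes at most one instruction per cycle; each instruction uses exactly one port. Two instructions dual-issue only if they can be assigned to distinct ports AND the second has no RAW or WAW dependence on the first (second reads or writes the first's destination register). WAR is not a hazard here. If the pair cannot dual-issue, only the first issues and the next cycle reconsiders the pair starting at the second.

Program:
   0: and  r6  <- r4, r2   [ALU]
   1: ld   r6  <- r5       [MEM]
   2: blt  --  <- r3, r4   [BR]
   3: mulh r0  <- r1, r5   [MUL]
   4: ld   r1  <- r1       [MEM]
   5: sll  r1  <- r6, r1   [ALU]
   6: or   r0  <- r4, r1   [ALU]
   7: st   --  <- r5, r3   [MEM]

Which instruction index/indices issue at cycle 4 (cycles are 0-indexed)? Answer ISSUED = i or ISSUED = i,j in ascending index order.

ISSUED = 5

  cy0 -> i0 (and.ALU) WAW r6
  cy1 -> i1&i2 (ld.MEM blt.BR) pair
  cy2 -> i3 (mulh.MUL) no-port MUL/MEM
  cy3 -> i4 (ld.MEM) RAW+WAW r1
  cy4 -> i5 (sll.ALU) RAW r1
  cy5 -> i6&i7 (or.ALU st.MEM) pair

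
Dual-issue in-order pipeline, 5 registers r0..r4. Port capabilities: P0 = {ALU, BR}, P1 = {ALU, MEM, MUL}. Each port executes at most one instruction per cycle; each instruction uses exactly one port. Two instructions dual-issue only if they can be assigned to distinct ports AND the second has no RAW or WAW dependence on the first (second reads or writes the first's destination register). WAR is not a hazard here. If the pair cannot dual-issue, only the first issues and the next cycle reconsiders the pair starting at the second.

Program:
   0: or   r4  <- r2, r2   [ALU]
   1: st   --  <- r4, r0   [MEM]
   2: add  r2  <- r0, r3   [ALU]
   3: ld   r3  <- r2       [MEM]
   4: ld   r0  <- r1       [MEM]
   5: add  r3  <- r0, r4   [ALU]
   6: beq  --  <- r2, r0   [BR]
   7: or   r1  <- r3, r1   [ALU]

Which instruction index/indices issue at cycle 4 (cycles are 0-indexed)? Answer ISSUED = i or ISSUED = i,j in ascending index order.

c0: i0 or.ALU  RAW r4
c1: i1+i2 st.MEM/add.ALU  2-wide
c2: i3 ld.MEM  no-port MEM/MEM
c3: i4 ld.MEM  RAW r0
c4: i5+i6 add.ALU/beq.BR  2-wide
c5: i7 or.ALU  tail

ISSUED = 5,6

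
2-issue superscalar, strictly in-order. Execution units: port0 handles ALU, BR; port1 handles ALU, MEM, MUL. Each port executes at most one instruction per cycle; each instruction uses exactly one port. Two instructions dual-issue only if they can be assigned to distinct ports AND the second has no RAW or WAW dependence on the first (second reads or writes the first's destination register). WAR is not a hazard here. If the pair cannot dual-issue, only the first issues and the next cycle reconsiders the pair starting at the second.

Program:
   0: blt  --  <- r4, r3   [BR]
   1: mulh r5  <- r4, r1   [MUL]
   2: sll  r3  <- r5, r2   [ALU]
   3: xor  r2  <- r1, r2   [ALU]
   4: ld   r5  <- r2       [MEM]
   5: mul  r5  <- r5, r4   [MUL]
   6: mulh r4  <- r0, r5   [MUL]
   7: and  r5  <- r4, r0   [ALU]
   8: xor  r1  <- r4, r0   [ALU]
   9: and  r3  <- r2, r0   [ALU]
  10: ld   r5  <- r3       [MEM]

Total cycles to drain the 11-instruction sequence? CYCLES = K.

CYCLES = 8

c0: i0&i1 blt+mulh  2-wide
c1: i2&i3 sll+xor  2-wide
c2: i4 ld  no-port MEM/MUL
c3: i5 mul  no-port MUL/MUL
c4: i6 mulh  RAW r4
c5: i7&i8 and+xor  2-wide
c6: i9 and  RAW r3
c7: i10 ld  tail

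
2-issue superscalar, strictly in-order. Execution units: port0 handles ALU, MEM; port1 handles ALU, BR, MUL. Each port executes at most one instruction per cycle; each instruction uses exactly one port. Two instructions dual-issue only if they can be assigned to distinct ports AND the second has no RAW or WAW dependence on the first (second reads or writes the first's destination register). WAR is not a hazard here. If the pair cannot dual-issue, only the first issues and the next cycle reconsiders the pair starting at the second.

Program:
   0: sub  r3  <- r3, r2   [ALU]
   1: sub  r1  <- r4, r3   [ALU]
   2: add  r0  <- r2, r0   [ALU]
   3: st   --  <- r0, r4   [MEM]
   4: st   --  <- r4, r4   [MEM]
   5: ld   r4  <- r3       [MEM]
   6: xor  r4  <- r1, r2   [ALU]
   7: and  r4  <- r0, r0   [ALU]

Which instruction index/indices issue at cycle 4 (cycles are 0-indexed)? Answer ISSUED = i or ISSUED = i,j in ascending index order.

ISSUED = 5

[0] i0  sub.ALU  -- RAW r3
[1] i1&i2  sub.ALU add.ALU  -- 2-wide
[2] i3  st.MEM  -- no-port MEM/MEM
[3] i4  st.MEM  -- no-port MEM/MEM
[4] i5  ld.MEM  -- WAW r4
[5] i6  xor.ALU  -- WAW r4
[6] i7  and.ALU  -- tail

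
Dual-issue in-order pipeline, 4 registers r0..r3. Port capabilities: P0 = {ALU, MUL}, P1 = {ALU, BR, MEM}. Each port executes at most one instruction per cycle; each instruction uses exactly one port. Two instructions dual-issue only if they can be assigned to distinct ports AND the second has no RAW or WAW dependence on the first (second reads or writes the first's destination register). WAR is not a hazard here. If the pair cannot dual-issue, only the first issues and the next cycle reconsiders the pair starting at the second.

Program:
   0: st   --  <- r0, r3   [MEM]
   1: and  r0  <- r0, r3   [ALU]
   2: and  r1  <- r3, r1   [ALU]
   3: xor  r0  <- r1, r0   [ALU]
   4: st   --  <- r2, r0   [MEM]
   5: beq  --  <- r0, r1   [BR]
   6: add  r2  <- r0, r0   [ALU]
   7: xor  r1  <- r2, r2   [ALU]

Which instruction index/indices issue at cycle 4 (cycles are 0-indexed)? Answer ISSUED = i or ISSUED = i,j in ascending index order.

ISSUED = 5,6

#0 head=0: st.MEM and.ALU i0/i1 2-wide
#1 head=2: and.ALU i2 RAW r1
#2 head=3: xor.ALU i3 RAW r0
#3 head=4: st.MEM i4 no-port MEM/BR
#4 head=5: beq.BR add.ALU i5/i6 2-wide
#5 head=7: xor.ALU i7 tail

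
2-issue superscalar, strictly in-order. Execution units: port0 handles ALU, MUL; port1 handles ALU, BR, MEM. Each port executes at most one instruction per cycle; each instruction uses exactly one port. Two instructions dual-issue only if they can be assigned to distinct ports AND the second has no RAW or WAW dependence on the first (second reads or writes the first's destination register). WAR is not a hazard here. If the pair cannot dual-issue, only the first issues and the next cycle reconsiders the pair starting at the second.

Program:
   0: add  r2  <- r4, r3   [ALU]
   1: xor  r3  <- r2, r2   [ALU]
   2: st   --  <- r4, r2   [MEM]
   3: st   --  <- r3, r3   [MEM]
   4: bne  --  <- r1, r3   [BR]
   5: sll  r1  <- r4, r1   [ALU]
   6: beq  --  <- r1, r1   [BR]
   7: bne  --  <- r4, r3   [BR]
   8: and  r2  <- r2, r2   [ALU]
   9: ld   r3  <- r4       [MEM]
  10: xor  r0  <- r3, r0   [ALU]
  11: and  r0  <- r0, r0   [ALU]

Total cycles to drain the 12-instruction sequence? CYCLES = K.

t=0 i0:add.ALU ; RAW r2
t=1 i1+i2:xor.ALU+st.MEM ; pair
t=2 i3:st.MEM ; no-port MEM/BR
t=3 i4+i5:bne.BR+sll.ALU ; pair
t=4 i6:beq.BR ; no-port BR/BR
t=5 i7+i8:bne.BR+and.ALU ; pair
t=6 i9:ld.MEM ; RAW r3
t=7 i10:xor.ALU ; RAW+WAW r0
t=8 i11:and.ALU ; tail

CYCLES = 9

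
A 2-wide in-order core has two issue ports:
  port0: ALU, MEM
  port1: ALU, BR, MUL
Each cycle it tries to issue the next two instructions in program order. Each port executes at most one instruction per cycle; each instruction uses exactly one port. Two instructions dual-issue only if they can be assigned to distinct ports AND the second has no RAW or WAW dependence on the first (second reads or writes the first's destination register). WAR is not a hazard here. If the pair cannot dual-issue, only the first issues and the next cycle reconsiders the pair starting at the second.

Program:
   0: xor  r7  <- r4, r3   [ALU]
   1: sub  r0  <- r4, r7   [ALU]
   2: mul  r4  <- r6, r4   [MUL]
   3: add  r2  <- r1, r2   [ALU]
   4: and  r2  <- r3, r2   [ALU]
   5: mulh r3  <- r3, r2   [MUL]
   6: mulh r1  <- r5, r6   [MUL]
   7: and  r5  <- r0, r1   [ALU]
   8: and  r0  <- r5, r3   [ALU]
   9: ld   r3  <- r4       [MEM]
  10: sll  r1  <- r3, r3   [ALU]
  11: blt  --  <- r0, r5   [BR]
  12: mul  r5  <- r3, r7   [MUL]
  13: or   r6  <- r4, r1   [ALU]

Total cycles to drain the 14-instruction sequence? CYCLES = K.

CYCLES = 10

t=0 i0:xor.ALU ; RAW r7
t=1 i1&i2:sub.ALU;mul.MUL ; pair
t=2 i3:add.ALU ; RAW+WAW r2
t=3 i4:and.ALU ; RAW r2
t=4 i5:mulh.MUL ; no-port MUL/MUL
t=5 i6:mulh.MUL ; RAW r1
t=6 i7:and.ALU ; RAW r5
t=7 i8&i9:and.ALU;ld.MEM ; pair
t=8 i10&i11:sll.ALU;blt.BR ; pair
t=9 i12&i13:mul.MUL;or.ALU ; pair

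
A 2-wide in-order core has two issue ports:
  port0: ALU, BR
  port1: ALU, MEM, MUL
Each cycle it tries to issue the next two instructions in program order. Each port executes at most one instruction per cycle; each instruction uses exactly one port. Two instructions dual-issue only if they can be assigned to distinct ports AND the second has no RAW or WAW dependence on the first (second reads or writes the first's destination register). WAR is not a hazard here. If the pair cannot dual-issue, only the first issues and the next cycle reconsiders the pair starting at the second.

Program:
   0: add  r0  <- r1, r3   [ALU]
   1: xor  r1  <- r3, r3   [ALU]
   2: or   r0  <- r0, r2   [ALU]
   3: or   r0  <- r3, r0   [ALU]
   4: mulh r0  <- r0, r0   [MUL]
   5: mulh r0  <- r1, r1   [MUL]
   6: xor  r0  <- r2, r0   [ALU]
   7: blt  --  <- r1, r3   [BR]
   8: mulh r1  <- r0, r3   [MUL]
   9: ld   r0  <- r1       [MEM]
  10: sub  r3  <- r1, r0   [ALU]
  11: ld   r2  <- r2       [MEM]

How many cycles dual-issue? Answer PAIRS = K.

PAIRS = 3

t=0 i0&i1:add.ALU;xor.ALU ; dual
t=1 i2:or.ALU ; RAW+WAW r0
t=2 i3:or.ALU ; RAW+WAW r0
t=3 i4:mulh.MUL ; no-port MUL/MUL
t=4 i5:mulh.MUL ; RAW+WAW r0
t=5 i6&i7:xor.ALU;blt.BR ; dual
t=6 i8:mulh.MUL ; no-port MUL/MEM
t=7 i9:ld.MEM ; RAW r0
t=8 i10&i11:sub.ALU;ld.MEM ; dual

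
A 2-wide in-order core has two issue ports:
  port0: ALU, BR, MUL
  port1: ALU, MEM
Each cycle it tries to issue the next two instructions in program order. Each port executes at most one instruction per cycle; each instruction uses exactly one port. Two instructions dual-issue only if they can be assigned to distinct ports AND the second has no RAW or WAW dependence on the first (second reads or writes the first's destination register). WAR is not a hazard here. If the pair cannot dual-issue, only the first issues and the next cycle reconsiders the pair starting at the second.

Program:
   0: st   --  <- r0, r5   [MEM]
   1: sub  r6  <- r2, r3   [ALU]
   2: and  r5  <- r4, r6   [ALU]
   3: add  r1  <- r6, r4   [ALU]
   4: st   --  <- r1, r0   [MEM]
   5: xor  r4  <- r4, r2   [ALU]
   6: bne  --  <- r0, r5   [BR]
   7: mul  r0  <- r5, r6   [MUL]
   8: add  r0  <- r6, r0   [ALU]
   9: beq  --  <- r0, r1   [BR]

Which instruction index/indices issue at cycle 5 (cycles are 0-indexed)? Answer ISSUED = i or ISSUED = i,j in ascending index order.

#0 head=0: st.MEM;sub.ALU i0/i1 2-wide
#1 head=2: and.ALU;add.ALU i2/i3 2-wide
#2 head=4: st.MEM;xor.ALU i4/i5 2-wide
#3 head=6: bne.BR i6 no-port BR/MUL
#4 head=7: mul.MUL i7 RAW+WAW r0
#5 head=8: add.ALU i8 RAW r0
#6 head=9: beq.BR i9 tail

ISSUED = 8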